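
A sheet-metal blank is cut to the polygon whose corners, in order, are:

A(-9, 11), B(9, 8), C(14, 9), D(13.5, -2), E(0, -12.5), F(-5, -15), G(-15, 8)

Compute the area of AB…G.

470.375

Apply Gauss's area formula: 2A = Σ (x_i·y_{i+1} − x_{i+1}·y_i), indices taken mod 7.
A→B: (-9)(8) − (9)(11) = -171
B→C: (9)(9) − (14)(8) = -31
C→D: (14)(-2) − (13.5)(9) = -149.5
D→E: (13.5)(-12.5) − (0)(-2) = -168.75
E→F: (0)(-15) − (-5)(-12.5) = -62.5
F→G: (-5)(8) − (-15)(-15) = -265
G→A: (-15)(11) − (-9)(8) = -93
Σ = -940.75
Area = |Σ|/2 = 470.375.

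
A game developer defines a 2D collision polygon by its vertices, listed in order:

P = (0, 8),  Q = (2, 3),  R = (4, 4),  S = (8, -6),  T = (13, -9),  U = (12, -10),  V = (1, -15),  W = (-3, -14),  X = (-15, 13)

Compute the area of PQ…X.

Apply the shoelace formula: 2A = Σ (x_i·y_{i+1} − x_{i+1}·y_i), indices taken mod 9.
Σ = (-16) + (-4) + (-56) + (6) + (-22) + (-170) + (-59) + (-249) + (-120) = -690
Area = |Σ|/2 = 345.

345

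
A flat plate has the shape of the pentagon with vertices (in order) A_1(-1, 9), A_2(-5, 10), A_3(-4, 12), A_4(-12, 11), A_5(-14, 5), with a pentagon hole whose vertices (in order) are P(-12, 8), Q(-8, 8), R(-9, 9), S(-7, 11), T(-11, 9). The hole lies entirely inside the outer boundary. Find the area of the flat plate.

39

Outer boundary:
Apply the shoelace formula: 2A = Σ (x_i·y_{i+1} − x_{i+1}·y_i), indices taken mod 5.
Σ = (35) + (-20) + (100) + (94) + (-121) = 88
Area = |Σ|/2 = 44.
Hole:
Apply Gauss's area formula: 2A = Σ (x_i·y_{i+1} − x_{i+1}·y_i), indices taken mod 5.
P→Q: (-12)(8) − (-8)(8) = -32
Q→R: (-8)(9) − (-9)(8) = 0
R→S: (-9)(11) − (-7)(9) = -36
S→T: (-7)(9) − (-11)(11) = 58
T→P: (-11)(8) − (-12)(9) = 20
Σ = 10
Area = |Σ|/2 = 5.
Net area = 44 − 5 = 39.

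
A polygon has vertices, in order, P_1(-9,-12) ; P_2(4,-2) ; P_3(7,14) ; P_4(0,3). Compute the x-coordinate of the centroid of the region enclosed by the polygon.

43/69

Apply the shoelace (surveyor's) formula. First the cross-terms c_i = x_i·y_{i+1} − x_{i+1}·y_i:
  66, 70, 21, 27  ⇒  2A = 184, A = 92.
Then Σ (x_i + x_{i+1})·c_i = 344, so x̄ = 344 / (6·92) = 43/69.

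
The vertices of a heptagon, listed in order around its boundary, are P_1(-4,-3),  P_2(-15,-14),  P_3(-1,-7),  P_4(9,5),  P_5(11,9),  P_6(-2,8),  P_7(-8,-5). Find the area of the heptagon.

185

Σ = (11) + (91) + (58) + (26) + (106) + (74) + (4) = 370
Area = |Σ|/2 = 185.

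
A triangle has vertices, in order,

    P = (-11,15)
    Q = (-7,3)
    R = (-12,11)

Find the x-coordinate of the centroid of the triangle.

Apply the surveyor's formula. First the cross-terms c_i = x_i·y_{i+1} − x_{i+1}·y_i:
  72, -41, -59  ⇒  2A = -28, A = -14.
Then Σ (x_i + x_{i+1})·c_i = 840, so x̄ = 840 / (6·(-14)) = -10.

-10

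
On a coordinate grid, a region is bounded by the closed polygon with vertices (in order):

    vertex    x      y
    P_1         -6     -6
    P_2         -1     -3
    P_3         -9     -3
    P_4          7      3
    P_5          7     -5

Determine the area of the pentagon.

73

Apply the shoelace formula: 2A = Σ (x_i·y_{i+1} − x_{i+1}·y_i), indices taken mod 5.
Σ = (12) + (-24) + (-6) + (-56) + (-72) = -146
Area = |Σ|/2 = 73.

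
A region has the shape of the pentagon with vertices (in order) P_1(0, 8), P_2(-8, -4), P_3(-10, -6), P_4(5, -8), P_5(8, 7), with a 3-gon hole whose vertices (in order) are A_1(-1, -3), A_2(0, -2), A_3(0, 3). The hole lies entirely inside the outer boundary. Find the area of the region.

Outer boundary:
Cross-terms: 64, 8, 110, 99, 64  ⇒  Σ = 345
Area = |Σ|/2 = 172.5.
Hole:
Apply the surveyor's formula: 2A = Σ (x_i·y_{i+1} − x_{i+1}·y_i), indices taken mod 3.
Σ = (2) + (0) + (3) = 5
Area = |Σ|/2 = 2.5.
Net area = 172.5 − 2.5 = 170.

170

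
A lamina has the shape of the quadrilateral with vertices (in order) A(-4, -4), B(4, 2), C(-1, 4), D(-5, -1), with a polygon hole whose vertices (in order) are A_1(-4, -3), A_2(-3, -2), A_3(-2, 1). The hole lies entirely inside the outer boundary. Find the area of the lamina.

Outer boundary:
Cross-terms: 8, 18, 21, 16  ⇒  Σ = 63
Area = |Σ|/2 = 31.5.
Hole:
Apply the shoelace (surveyor's) formula: 2A = Σ (x_i·y_{i+1} − x_{i+1}·y_i), indices taken mod 3.
Σ = (-1) + (-7) + (10) = 2
Area = |Σ|/2 = 1.
Net area = 31.5 − 1 = 30.5.

30.5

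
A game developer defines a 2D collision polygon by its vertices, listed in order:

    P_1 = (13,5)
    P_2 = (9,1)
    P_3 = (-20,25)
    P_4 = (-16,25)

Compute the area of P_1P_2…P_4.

146

Apply Gauss's area formula: 2A = Σ (x_i·y_{i+1} − x_{i+1}·y_i), indices taken mod 4.
Σ = (-32) + (245) + (-100) + (-405) = -292
Area = |Σ|/2 = 146.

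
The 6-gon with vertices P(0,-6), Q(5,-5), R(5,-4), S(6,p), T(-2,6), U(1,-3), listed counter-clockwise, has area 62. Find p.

The doubled signed area Σ (x_i y_{i+1} − x_{i+1} y_i) is linear in p.
With p=0 it equals 89; the coefficient of p is 7 (from the two edges through S).
So 7·p + 89 = 2·62 = 124 ⇒ p = 5.

5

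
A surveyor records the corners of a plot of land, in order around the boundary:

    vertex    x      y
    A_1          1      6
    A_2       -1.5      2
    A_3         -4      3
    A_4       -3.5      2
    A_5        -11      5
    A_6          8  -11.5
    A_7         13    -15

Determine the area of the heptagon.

115.25

Cross-terms: 11, 3.5, 2.5, 4.5, 86.5, 29.5, 93  ⇒  Σ = 230.5
Area = |Σ|/2 = 115.25.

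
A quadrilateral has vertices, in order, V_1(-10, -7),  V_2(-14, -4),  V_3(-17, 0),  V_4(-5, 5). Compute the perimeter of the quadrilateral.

|V_1V_2| = √((-4)² + (3)²) = √25 = 5
|V_2V_3| = √((-3)² + (4)²) = √25 = 5
|V_3V_4| = √((12)² + (5)²) = √169 = 13
|V_4V_1| = √((-5)² + (-12)²) = √169 = 13
Perimeter = 5 + 5 + 13 + 13 = 36.

36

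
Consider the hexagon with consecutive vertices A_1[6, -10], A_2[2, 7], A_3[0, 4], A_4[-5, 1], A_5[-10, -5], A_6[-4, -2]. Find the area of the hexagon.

Apply the shoelace formula: 2A = Σ (x_i·y_{i+1} − x_{i+1}·y_i), indices taken mod 6.
Σ = (62) + (8) + (20) + (35) + (0) + (52) = 177
Area = |Σ|/2 = 88.5.

88.5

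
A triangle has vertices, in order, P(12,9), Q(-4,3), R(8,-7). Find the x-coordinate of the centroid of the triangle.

Apply the shoelace (surveyor's) formula. First the cross-terms c_i = x_i·y_{i+1} − x_{i+1}·y_i:
  72, 4, 156  ⇒  2A = 232, A = 116.
Then Σ (x_i + x_{i+1})·c_i = 3712, so x̄ = 3712 / (6·116) = 16/3.

16/3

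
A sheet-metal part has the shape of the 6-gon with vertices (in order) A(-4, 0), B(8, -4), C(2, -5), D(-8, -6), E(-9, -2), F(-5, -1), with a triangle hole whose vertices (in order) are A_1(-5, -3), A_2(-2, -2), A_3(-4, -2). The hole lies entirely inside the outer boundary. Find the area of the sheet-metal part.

54.5

Outer boundary:
Apply the surveyor's formula: 2A = Σ (x_i·y_{i+1} − x_{i+1}·y_i), indices taken mod 6.
Cross-terms: 16, -32, -52, -38, -1, -4  ⇒  Σ = -111
Area = |Σ|/2 = 55.5.
Hole:
A_1→A_2: (-5)(-2) − (-2)(-3) = 4
A_2→A_3: (-2)(-2) − (-4)(-2) = -4
A_3→A_1: (-4)(-3) − (-5)(-2) = 2
Σ = 2
Area = |Σ|/2 = 1.
Net area = 55.5 − 1 = 54.5.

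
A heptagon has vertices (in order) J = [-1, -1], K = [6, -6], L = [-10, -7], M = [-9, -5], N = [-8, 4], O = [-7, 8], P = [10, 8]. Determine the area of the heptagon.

Σ = (12) + (-102) + (-13) + (-76) + (-36) + (-136) + (-2) = -353
Area = |Σ|/2 = 176.5.

176.5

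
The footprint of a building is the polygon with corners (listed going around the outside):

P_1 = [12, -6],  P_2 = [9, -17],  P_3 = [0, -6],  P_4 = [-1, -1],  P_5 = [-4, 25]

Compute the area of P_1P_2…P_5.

Σ = (-150) + (-54) + (-6) + (-29) + (-276) = -515
Area = |Σ|/2 = 257.5.

257.5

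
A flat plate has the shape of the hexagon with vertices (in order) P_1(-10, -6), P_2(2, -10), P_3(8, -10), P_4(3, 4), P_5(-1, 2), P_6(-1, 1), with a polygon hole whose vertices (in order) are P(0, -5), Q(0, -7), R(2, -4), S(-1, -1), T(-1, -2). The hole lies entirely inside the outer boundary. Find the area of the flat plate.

123.5

Outer boundary:
Apply the surveyor's formula: 2A = Σ (x_i·y_{i+1} − x_{i+1}·y_i), indices taken mod 6.
P_1→P_2: (-10)(-10) − (2)(-6) = 112
P_2→P_3: (2)(-10) − (8)(-10) = 60
P_3→P_4: (8)(4) − (3)(-10) = 62
P_4→P_5: (3)(2) − (-1)(4) = 10
P_5→P_6: (-1)(1) − (-1)(2) = 1
P_6→P_1: (-1)(-6) − (-10)(1) = 16
Σ = 261
Area = |Σ|/2 = 130.5.
Hole:
Apply the shoelace (surveyor's) formula: 2A = Σ (x_i·y_{i+1} − x_{i+1}·y_i), indices taken mod 5.
Σ = (0) + (14) + (-6) + (1) + (5) = 14
Area = |Σ|/2 = 7.
Net area = 130.5 − 7 = 123.5.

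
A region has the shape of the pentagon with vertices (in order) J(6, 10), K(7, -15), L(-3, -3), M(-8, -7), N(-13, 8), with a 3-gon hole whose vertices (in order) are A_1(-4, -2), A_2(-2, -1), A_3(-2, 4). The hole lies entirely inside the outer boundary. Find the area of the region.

Outer boundary:
Σ = (-160) + (-66) + (-3) + (-155) + (-178) = -562
Area = |Σ|/2 = 281.
Hole:
A_1→A_2: (-4)(-1) − (-2)(-2) = 0
A_2→A_3: (-2)(4) − (-2)(-1) = -10
A_3→A_1: (-2)(-2) − (-4)(4) = 20
Σ = 10
Area = |Σ|/2 = 5.
Net area = 281 − 5 = 276.

276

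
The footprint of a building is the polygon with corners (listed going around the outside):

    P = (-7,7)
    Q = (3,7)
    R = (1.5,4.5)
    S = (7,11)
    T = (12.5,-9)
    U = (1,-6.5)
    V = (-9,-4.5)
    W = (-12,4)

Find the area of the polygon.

Σ = (-70) + (3) + (-15) + (-200.5) + (-72.25) + (-63) + (-90) + (-56) = -563.75
Area = |Σ|/2 = 281.875.

281.875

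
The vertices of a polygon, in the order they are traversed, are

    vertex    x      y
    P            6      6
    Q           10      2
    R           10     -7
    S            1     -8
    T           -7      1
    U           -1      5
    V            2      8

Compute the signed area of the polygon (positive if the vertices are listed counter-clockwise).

-177

Apply Gauss's area formula: 2A = Σ (x_i·y_{i+1} − x_{i+1}·y_i), indices taken mod 7.
Σ = (-48) + (-90) + (-73) + (-55) + (-34) + (-18) + (-36) = -354
Signed area = Σ/2 = -177 (negative ⇒ clockwise traversal).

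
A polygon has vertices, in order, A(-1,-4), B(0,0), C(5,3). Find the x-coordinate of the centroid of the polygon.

Apply the shoelace (surveyor's) formula. First the cross-terms c_i = x_i·y_{i+1} − x_{i+1}·y_i:
  0, 0, -17  ⇒  2A = -17, A = -8.5.
Then Σ (x_i + x_{i+1})·c_i = -68, so x̄ = -68 / (6·(-8.5)) = 4/3.

4/3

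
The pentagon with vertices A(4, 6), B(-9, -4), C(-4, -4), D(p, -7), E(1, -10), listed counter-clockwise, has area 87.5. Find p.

Write out the shoelace sum; only the two edges meeting at D involve p:
2·Area = [((-4)·(-7) − p·(-4)) + (p·(-10) − 1·(-7))] + 104
       = -6·p + 139 = 175
⇒ p = -6.

-6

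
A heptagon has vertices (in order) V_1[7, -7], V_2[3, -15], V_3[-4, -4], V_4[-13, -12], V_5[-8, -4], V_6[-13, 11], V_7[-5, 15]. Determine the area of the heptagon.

277

V_1→V_2: (7)(-15) − (3)(-7) = -84
V_2→V_3: (3)(-4) − (-4)(-15) = -72
V_3→V_4: (-4)(-12) − (-13)(-4) = -4
V_4→V_5: (-13)(-4) − (-8)(-12) = -44
V_5→V_6: (-8)(11) − (-13)(-4) = -140
V_6→V_7: (-13)(15) − (-5)(11) = -140
V_7→V_1: (-5)(-7) − (7)(15) = -70
Σ = -554
Area = |Σ|/2 = 277.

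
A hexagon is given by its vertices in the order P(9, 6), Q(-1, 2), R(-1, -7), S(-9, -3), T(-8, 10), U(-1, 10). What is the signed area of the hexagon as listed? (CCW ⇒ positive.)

-153.5

Apply the shoelace (surveyor's) formula: 2A = Σ (x_i·y_{i+1} − x_{i+1}·y_i), indices taken mod 6.
P→Q: (9)(2) − (-1)(6) = 24
Q→R: (-1)(-7) − (-1)(2) = 9
R→S: (-1)(-3) − (-9)(-7) = -60
S→T: (-9)(10) − (-8)(-3) = -114
T→U: (-8)(10) − (-1)(10) = -70
U→P: (-1)(6) − (9)(10) = -96
Σ = -307
Signed area = Σ/2 = -153.5 (negative ⇒ clockwise traversal).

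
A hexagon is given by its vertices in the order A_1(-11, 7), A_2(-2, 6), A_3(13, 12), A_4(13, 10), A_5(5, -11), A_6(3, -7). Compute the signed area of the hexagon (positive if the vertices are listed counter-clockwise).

-215.5

Apply the shoelace formula: 2A = Σ (x_i·y_{i+1} − x_{i+1}·y_i), indices taken mod 6.
A_1→A_2: (-11)(6) − (-2)(7) = -52
A_2→A_3: (-2)(12) − (13)(6) = -102
A_3→A_4: (13)(10) − (13)(12) = -26
A_4→A_5: (13)(-11) − (5)(10) = -193
A_5→A_6: (5)(-7) − (3)(-11) = -2
A_6→A_1: (3)(7) − (-11)(-7) = -56
Σ = -431
Signed area = Σ/2 = -215.5 (negative ⇒ clockwise traversal).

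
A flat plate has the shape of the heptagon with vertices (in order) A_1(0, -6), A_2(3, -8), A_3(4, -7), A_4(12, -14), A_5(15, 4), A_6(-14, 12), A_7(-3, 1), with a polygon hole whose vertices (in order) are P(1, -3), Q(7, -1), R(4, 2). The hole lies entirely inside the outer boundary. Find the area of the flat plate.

Outer boundary:
Apply the shoelace (surveyor's) formula: 2A = Σ (x_i·y_{i+1} − x_{i+1}·y_i), indices taken mod 7.
Σ = (18) + (11) + (28) + (258) + (236) + (22) + (18) = 591
Area = |Σ|/2 = 295.5.
Hole:
Apply Gauss's area formula: 2A = Σ (x_i·y_{i+1} − x_{i+1}·y_i), indices taken mod 3.
Cross-terms: 20, 18, -14  ⇒  Σ = 24
Area = |Σ|/2 = 12.
Net area = 295.5 − 12 = 283.5.

283.5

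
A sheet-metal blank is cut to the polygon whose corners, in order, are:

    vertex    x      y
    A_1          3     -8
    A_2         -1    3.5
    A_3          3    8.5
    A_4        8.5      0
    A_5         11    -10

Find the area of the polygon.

Σ = (2.5) + (-19) + (-72.25) + (-85) + (-58) = -231.75
Area = |Σ|/2 = 115.875.

115.875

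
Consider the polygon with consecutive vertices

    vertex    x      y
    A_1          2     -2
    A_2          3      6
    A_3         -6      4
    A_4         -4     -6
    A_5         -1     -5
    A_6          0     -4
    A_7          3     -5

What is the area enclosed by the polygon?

76

Σ = (18) + (48) + (52) + (14) + (4) + (12) + (4) = 152
Area = |Σ|/2 = 76.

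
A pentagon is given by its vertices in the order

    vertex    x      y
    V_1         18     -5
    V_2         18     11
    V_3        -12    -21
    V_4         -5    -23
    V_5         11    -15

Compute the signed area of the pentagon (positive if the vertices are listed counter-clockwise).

V_1→V_2: (18)(11) − (18)(-5) = 288
V_2→V_3: (18)(-21) − (-12)(11) = -246
V_3→V_4: (-12)(-23) − (-5)(-21) = 171
V_4→V_5: (-5)(-15) − (11)(-23) = 328
V_5→V_1: (11)(-5) − (18)(-15) = 215
Σ = 756
Signed area = Σ/2 = 378 (positive ⇒ counter-clockwise traversal).

378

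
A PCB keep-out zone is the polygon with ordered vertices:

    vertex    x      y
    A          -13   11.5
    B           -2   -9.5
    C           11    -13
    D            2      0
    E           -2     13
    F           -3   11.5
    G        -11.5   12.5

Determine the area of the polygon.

Apply the surveyor's formula: 2A = Σ (x_i·y_{i+1} − x_{i+1}·y_i), indices taken mod 7.
A→B: (-13)(-9.5) − (-2)(11.5) = 146.5
B→C: (-2)(-13) − (11)(-9.5) = 130.5
C→D: (11)(0) − (2)(-13) = 26
D→E: (2)(13) − (-2)(0) = 26
E→F: (-2)(11.5) − (-3)(13) = 16
F→G: (-3)(12.5) − (-11.5)(11.5) = 94.75
G→A: (-11.5)(11.5) − (-13)(12.5) = 30.25
Σ = 470
Area = |Σ|/2 = 235.

235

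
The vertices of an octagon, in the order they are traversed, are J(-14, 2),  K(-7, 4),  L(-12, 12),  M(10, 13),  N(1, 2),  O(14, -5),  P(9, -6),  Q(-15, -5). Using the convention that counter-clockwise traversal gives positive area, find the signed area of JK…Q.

-327

Σ = (-42) + (-36) + (-276) + (7) + (-33) + (-39) + (-135) + (-100) = -654
Signed area = Σ/2 = -327 (negative ⇒ clockwise traversal).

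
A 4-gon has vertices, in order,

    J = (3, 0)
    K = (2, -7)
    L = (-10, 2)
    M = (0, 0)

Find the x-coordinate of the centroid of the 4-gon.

-47/29

Apply Gauss's area formula. First the cross-terms c_i = x_i·y_{i+1} − x_{i+1}·y_i:
  -21, -66, 0, 0  ⇒  2A = -87, A = -43.5.
Then Σ (x_i + x_{i+1})·c_i = 423, so x̄ = 423 / (6·(-43.5)) = -47/29.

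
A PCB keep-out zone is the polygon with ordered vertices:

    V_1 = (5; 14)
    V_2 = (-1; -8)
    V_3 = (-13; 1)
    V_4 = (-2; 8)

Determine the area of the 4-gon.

150.5

Apply the surveyor's formula: 2A = Σ (x_i·y_{i+1} − x_{i+1}·y_i), indices taken mod 4.
Σ = (-26) + (-105) + (-102) + (-68) = -301
Area = |Σ|/2 = 150.5.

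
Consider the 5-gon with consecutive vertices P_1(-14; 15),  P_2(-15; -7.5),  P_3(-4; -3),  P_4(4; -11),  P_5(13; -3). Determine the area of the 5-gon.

Apply Gauss's area formula: 2A = Σ (x_i·y_{i+1} − x_{i+1}·y_i), indices taken mod 5.
Σ = (330) + (15) + (56) + (131) + (153) = 685
Area = |Σ|/2 = 342.5.

342.5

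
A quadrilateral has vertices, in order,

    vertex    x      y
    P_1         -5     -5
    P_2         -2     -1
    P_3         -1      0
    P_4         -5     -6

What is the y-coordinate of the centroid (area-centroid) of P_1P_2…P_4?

-10/3

Apply the surveyor's formula. First the cross-terms c_i = x_i·y_{i+1} − x_{i+1}·y_i:
  -5, -1, 6, -5  ⇒  2A = -5, A = -2.5.
Then Σ (y_i + y_{i+1})·c_i = 50, so ȳ = 50 / (6·(-2.5)) = -10/3.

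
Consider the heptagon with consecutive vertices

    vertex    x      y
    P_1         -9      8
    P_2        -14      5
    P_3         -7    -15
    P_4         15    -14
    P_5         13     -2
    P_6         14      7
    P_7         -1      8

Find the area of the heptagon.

544.5

Apply the surveyor's formula: 2A = Σ (x_i·y_{i+1} − x_{i+1}·y_i), indices taken mod 7.
Cross-terms: 67, 245, 323, 152, 119, 119, 64  ⇒  Σ = 1089
Area = |Σ|/2 = 544.5.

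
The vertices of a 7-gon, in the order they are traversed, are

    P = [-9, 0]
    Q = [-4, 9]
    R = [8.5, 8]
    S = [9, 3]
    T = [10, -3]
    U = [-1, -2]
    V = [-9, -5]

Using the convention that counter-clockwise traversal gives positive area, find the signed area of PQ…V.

Apply Gauss's area formula: 2A = Σ (x_i·y_{i+1} − x_{i+1}·y_i), indices taken mod 7.
P→Q: (-9)(9) − (-4)(0) = -81
Q→R: (-4)(8) − (8.5)(9) = -108.5
R→S: (8.5)(3) − (9)(8) = -46.5
S→T: (9)(-3) − (10)(3) = -57
T→U: (10)(-2) − (-1)(-3) = -23
U→V: (-1)(-5) − (-9)(-2) = -13
V→P: (-9)(0) − (-9)(-5) = -45
Σ = -374
Signed area = Σ/2 = -187 (negative ⇒ clockwise traversal).

-187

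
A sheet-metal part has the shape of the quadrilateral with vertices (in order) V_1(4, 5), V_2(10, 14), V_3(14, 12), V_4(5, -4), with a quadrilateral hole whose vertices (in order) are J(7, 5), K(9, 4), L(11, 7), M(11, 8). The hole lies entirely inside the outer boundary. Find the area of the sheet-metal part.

66.5

Outer boundary:
Apply the shoelace (surveyor's) formula: 2A = Σ (x_i·y_{i+1} − x_{i+1}·y_i), indices taken mod 4.
V_1→V_2: (4)(14) − (10)(5) = 6
V_2→V_3: (10)(12) − (14)(14) = -76
V_3→V_4: (14)(-4) − (5)(12) = -116
V_4→V_1: (5)(5) − (4)(-4) = 41
Σ = -145
Area = |Σ|/2 = 72.5.
Hole:
J→K: (7)(4) − (9)(5) = -17
K→L: (9)(7) − (11)(4) = 19
L→M: (11)(8) − (11)(7) = 11
M→J: (11)(5) − (7)(8) = -1
Σ = 12
Area = |Σ|/2 = 6.
Net area = 72.5 − 6 = 66.5.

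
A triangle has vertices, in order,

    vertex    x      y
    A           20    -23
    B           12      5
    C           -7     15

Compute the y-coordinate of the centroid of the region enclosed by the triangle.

Apply the surveyor's formula. First the cross-terms c_i = x_i·y_{i+1} − x_{i+1}·y_i:
  376, 215, -139  ⇒  2A = 452, A = 226.
Then Σ (y_i + y_{i+1})·c_i = -1356, so ȳ = -1356 / (6·226) = -1.

-1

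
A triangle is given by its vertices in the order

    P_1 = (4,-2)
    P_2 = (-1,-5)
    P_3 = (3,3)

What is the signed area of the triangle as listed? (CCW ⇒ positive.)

-14

Cross-terms: -22, 12, -18  ⇒  Σ = -28
Signed area = Σ/2 = -14 (negative ⇒ clockwise traversal).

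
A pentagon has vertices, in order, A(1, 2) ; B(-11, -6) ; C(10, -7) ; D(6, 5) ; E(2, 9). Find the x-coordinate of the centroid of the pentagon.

Apply the shoelace (surveyor's) formula. First the cross-terms c_i = x_i·y_{i+1} − x_{i+1}·y_i:
  16, 137, 92, 44, -5  ⇒  2A = 284, A = 142.
Then Σ (x_i + x_{i+1})·c_i = 1512, so x̄ = 1512 / (6·142) = 126/71.

126/71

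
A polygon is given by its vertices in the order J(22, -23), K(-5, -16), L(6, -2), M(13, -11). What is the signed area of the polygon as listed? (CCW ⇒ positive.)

-229

Σ = (-467) + (106) + (-40) + (-57) = -458
Signed area = Σ/2 = -229 (negative ⇒ clockwise traversal).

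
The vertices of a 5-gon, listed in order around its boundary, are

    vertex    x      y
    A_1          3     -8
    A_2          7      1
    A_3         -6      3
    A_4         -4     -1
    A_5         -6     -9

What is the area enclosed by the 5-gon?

104.5

Apply the shoelace formula: 2A = Σ (x_i·y_{i+1} − x_{i+1}·y_i), indices taken mod 5.
A_1→A_2: (3)(1) − (7)(-8) = 59
A_2→A_3: (7)(3) − (-6)(1) = 27
A_3→A_4: (-6)(-1) − (-4)(3) = 18
A_4→A_5: (-4)(-9) − (-6)(-1) = 30
A_5→A_1: (-6)(-8) − (3)(-9) = 75
Σ = 209
Area = |Σ|/2 = 104.5.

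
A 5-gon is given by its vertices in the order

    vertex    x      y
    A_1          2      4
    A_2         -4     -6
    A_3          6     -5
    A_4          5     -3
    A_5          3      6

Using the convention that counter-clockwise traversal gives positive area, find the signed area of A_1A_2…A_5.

53

A_1→A_2: (2)(-6) − (-4)(4) = 4
A_2→A_3: (-4)(-5) − (6)(-6) = 56
A_3→A_4: (6)(-3) − (5)(-5) = 7
A_4→A_5: (5)(6) − (3)(-3) = 39
A_5→A_1: (3)(4) − (2)(6) = 0
Σ = 106
Signed area = Σ/2 = 53 (positive ⇒ counter-clockwise traversal).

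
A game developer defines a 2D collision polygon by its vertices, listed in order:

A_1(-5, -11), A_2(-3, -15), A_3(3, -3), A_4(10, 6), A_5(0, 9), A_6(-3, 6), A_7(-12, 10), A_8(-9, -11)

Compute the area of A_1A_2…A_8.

A_1→A_2: (-5)(-15) − (-3)(-11) = 42
A_2→A_3: (-3)(-3) − (3)(-15) = 54
A_3→A_4: (3)(6) − (10)(-3) = 48
A_4→A_5: (10)(9) − (0)(6) = 90
A_5→A_6: (0)(6) − (-3)(9) = 27
A_6→A_7: (-3)(10) − (-12)(6) = 42
A_7→A_8: (-12)(-11) − (-9)(10) = 222
A_8→A_1: (-9)(-11) − (-5)(-11) = 44
Σ = 569
Area = |Σ|/2 = 284.5.

284.5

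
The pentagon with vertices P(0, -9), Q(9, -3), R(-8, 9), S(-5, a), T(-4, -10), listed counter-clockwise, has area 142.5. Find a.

The doubled signed area Σ (x_i y_{i+1} − x_{i+1} y_i) is linear in a.
With a=0 it equals 269; the coefficient of a is -4 (from the two edges through S).
So -4·a + 269 = 2·142.5 = 285 ⇒ a = -4.

-4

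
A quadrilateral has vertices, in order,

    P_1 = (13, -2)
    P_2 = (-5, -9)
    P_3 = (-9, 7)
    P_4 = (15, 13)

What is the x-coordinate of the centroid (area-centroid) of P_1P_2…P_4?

Apply the surveyor's formula. First the cross-terms c_i = x_i·y_{i+1} − x_{i+1}·y_i:
  -127, -116, -222, -199  ⇒  2A = -664, A = -332.
Then Σ (x_i + x_{i+1})·c_i = -6296, so x̄ = -6296 / (6·(-332)) = 787/249.

787/249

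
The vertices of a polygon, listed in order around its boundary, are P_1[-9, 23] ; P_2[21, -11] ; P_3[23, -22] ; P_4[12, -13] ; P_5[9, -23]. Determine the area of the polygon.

393.5

Apply Gauss's area formula: 2A = Σ (x_i·y_{i+1} − x_{i+1}·y_i), indices taken mod 5.
Cross-terms: -384, -209, -35, -159, 0  ⇒  Σ = -787
Area = |Σ|/2 = 393.5.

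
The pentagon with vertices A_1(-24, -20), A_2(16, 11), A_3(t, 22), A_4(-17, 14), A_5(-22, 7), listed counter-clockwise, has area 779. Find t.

Write out the shoelace sum; only the two edges meeting at A_3 involve t:
2·Area = [(16·22 − t·11) + (t·14 − (-17)·22)] + 853
       = 3·t + 1579 = 1558
⇒ t = -7.

-7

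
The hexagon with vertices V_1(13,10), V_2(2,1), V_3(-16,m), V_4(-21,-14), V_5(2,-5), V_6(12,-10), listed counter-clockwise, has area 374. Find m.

4

Write out the shoelace sum; only the two edges meeting at V_3 involve m:
2·Area = [(2·m − (-16)·1) + ((-16)·(-14) − (-21)·m)] + 416
       = 23·m + 656 = 748
⇒ m = 4.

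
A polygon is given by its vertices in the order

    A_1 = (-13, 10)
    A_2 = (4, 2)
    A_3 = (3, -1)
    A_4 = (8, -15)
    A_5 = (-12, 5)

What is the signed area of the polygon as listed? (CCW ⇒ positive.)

Cross-terms: -66, -10, -37, -140, -55  ⇒  Σ = -308
Signed area = Σ/2 = -154 (negative ⇒ clockwise traversal).

-154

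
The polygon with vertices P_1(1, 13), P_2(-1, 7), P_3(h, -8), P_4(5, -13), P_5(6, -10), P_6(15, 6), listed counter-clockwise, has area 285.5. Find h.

The doubled signed area Σ (x_i y_{i+1} − x_{i+1} y_i) is linear in h.
With h=0 it equals 471; the coefficient of h is -20 (from the two edges through P_3).
So -20·h + 471 = 2·285.5 = 571 ⇒ h = -5.

-5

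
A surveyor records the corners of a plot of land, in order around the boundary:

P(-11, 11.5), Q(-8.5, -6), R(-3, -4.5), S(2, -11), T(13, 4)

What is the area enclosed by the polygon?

Apply Gauss's area formula: 2A = Σ (x_i·y_{i+1} − x_{i+1}·y_i), indices taken mod 5.
P→Q: (-11)(-6) − (-8.5)(11.5) = 163.75
Q→R: (-8.5)(-4.5) − (-3)(-6) = 20.25
R→S: (-3)(-11) − (2)(-4.5) = 42
S→T: (2)(4) − (13)(-11) = 151
T→P: (13)(11.5) − (-11)(4) = 193.5
Σ = 570.5
Area = |Σ|/2 = 285.25.

285.25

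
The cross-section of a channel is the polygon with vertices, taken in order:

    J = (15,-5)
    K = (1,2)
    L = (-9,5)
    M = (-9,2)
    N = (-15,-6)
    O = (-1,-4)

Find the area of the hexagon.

144

Apply Gauss's area formula: 2A = Σ (x_i·y_{i+1} − x_{i+1}·y_i), indices taken mod 6.
Σ = (35) + (23) + (27) + (84) + (54) + (65) = 288
Area = |Σ|/2 = 144.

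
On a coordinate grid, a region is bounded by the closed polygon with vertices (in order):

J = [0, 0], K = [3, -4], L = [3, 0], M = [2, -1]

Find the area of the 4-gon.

Apply the shoelace formula: 2A = Σ (x_i·y_{i+1} − x_{i+1}·y_i), indices taken mod 4.
Σ = (0) + (12) + (-3) + (0) = 9
Area = |Σ|/2 = 4.5.

4.5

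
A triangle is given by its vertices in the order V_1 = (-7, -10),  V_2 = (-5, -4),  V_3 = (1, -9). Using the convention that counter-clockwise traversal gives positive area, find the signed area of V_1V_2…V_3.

-23

Apply Gauss's area formula: 2A = Σ (x_i·y_{i+1} − x_{i+1}·y_i), indices taken mod 3.
Cross-terms: -22, 49, -73  ⇒  Σ = -46
Signed area = Σ/2 = -23 (negative ⇒ clockwise traversal).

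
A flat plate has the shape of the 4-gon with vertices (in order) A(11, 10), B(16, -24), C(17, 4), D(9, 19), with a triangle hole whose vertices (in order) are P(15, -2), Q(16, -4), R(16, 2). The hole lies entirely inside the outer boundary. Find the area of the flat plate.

105

Outer boundary:
Apply the surveyor's formula: 2A = Σ (x_i·y_{i+1} − x_{i+1}·y_i), indices taken mod 4.
Cross-terms: -424, 472, 287, -119  ⇒  Σ = 216
Area = |Σ|/2 = 108.
Hole:
Apply the shoelace (surveyor's) formula: 2A = Σ (x_i·y_{i+1} − x_{i+1}·y_i), indices taken mod 3.
P→Q: (15)(-4) − (16)(-2) = -28
Q→R: (16)(2) − (16)(-4) = 96
R→P: (16)(-2) − (15)(2) = -62
Σ = 6
Area = |Σ|/2 = 3.
Net area = 108 − 3 = 105.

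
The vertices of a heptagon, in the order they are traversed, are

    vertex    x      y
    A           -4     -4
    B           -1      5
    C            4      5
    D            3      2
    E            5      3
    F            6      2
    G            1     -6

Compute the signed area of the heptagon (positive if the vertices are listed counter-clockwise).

-65.5

A→B: (-4)(5) − (-1)(-4) = -24
B→C: (-1)(5) − (4)(5) = -25
C→D: (4)(2) − (3)(5) = -7
D→E: (3)(3) − (5)(2) = -1
E→F: (5)(2) − (6)(3) = -8
F→G: (6)(-6) − (1)(2) = -38
G→A: (1)(-4) − (-4)(-6) = -28
Σ = -131
Signed area = Σ/2 = -65.5 (negative ⇒ clockwise traversal).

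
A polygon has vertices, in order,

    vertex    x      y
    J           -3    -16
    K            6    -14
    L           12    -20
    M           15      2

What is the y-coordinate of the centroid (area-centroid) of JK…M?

Apply Gauss's area formula. First the cross-terms c_i = x_i·y_{i+1} − x_{i+1}·y_i:
  138, 48, 324, -234  ⇒  2A = 276, A = 138.
Then Σ (y_i + y_{i+1})·c_i = -8328, so ȳ = -8328 / (6·138) = -694/69.

-694/69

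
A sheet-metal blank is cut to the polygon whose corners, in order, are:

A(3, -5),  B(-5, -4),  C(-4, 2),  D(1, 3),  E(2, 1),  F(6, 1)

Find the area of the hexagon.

59.5

Apply the shoelace (surveyor's) formula: 2A = Σ (x_i·y_{i+1} − x_{i+1}·y_i), indices taken mod 6.
Cross-terms: -37, -26, -14, -5, -4, -33  ⇒  Σ = -119
Area = |Σ|/2 = 59.5.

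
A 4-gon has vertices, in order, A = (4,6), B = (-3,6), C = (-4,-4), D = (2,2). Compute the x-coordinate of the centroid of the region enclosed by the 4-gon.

-31/41

Apply the shoelace (surveyor's) formula. First the cross-terms c_i = x_i·y_{i+1} − x_{i+1}·y_i:
  42, 36, 0, 4  ⇒  2A = 82, A = 41.
Then Σ (x_i + x_{i+1})·c_i = -186, so x̄ = -186 / (6·41) = -31/41.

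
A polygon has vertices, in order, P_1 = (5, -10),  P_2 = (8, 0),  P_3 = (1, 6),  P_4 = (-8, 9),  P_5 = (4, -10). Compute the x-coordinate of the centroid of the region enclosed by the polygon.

329/239

Apply the shoelace formula. First the cross-terms c_i = x_i·y_{i+1} − x_{i+1}·y_i:
  80, 48, 57, 44, 10  ⇒  2A = 239, A = 119.5.
Then Σ (x_i + x_{i+1})·c_i = 987, so x̄ = 987 / (6·119.5) = 329/239.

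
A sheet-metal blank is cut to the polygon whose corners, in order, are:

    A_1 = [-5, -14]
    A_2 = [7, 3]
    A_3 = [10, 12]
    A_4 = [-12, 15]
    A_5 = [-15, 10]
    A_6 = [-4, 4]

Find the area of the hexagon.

296

A_1→A_2: (-5)(3) − (7)(-14) = 83
A_2→A_3: (7)(12) − (10)(3) = 54
A_3→A_4: (10)(15) − (-12)(12) = 294
A_4→A_5: (-12)(10) − (-15)(15) = 105
A_5→A_6: (-15)(4) − (-4)(10) = -20
A_6→A_1: (-4)(-14) − (-5)(4) = 76
Σ = 592
Area = |Σ|/2 = 296.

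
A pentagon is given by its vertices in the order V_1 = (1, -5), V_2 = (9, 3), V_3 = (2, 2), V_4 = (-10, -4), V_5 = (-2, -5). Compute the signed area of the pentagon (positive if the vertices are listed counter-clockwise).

64.5

Cross-terms: 48, 12, 12, 42, 15  ⇒  Σ = 129
Signed area = Σ/2 = 64.5 (positive ⇒ counter-clockwise traversal).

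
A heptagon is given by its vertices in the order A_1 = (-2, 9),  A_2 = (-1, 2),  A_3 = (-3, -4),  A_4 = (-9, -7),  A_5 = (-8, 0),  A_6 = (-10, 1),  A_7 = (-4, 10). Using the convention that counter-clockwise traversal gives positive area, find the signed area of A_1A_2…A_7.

Cross-terms: 5, 10, -15, -56, -8, -96, -16  ⇒  Σ = -176
Signed area = Σ/2 = -88 (negative ⇒ clockwise traversal).

-88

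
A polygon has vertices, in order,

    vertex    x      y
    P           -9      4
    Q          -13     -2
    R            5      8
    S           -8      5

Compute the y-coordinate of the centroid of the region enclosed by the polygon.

425/117

Apply the shoelace (surveyor's) formula. First the cross-terms c_i = x_i·y_{i+1} − x_{i+1}·y_i:
  70, -94, 89, 13  ⇒  2A = 78, A = 39.
Then Σ (y_i + y_{i+1})·c_i = 850, so ȳ = 850 / (6·39) = 425/117.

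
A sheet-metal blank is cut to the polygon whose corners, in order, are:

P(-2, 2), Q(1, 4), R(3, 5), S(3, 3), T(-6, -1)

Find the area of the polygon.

Σ = (-10) + (-7) + (-6) + (15) + (-14) = -22
Area = |Σ|/2 = 11.

11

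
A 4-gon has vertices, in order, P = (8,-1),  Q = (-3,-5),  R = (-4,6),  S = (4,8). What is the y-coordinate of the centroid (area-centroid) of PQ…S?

Apply the shoelace formula. First the cross-terms c_i = x_i·y_{i+1} − x_{i+1}·y_i:
  -43, -38, -56, -68  ⇒  2A = -205, A = -102.5.
Then Σ (y_i + y_{i+1})·c_i = -1040, so ȳ = -1040 / (6·(-102.5)) = 208/123.

208/123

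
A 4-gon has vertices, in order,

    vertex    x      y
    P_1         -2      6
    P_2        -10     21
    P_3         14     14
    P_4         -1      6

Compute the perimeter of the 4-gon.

60

|P_1P_2| = √((-8)² + (15)²) = √289 = 17
|P_2P_3| = √((24)² + (-7)²) = √625 = 25
|P_3P_4| = √((-15)² + (-8)²) = √289 = 17
|P_4P_1| = √((-1)² + (0)²) = √1 = 1
Perimeter = 17 + 25 + 17 + 1 = 60.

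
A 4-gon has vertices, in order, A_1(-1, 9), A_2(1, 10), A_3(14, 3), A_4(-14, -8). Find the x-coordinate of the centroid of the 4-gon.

Apply the shoelace (surveyor's) formula. First the cross-terms c_i = x_i·y_{i+1} − x_{i+1}·y_i:
  -19, -137, -70, -134  ⇒  2A = -360, A = -180.
Then Σ (x_i + x_{i+1})·c_i = -45, so x̄ = -45 / (6·(-180)) = 1/24.

1/24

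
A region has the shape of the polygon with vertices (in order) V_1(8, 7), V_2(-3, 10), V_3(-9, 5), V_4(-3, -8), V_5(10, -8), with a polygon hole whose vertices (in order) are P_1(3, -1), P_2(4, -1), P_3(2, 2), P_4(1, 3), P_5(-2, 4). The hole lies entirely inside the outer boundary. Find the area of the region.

Outer boundary:
Cross-terms: 101, 75, 87, 104, 134  ⇒  Σ = 501
Area = |Σ|/2 = 250.5.
Hole:
Apply the shoelace (surveyor's) formula: 2A = Σ (x_i·y_{i+1} − x_{i+1}·y_i), indices taken mod 5.
Σ = (1) + (10) + (4) + (10) + (-10) = 15
Area = |Σ|/2 = 7.5.
Net area = 250.5 − 7.5 = 243.

243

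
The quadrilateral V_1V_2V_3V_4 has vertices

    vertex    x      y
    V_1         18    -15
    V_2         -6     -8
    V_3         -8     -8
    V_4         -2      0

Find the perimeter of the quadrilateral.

62

|V_1V_2| = √((-24)² + (7)²) = √625 = 25
|V_2V_3| = √((-2)² + (0)²) = √4 = 2
|V_3V_4| = √((6)² + (8)²) = √100 = 10
|V_4V_1| = √((20)² + (-15)²) = √625 = 25
Perimeter = 25 + 2 + 10 + 25 = 62.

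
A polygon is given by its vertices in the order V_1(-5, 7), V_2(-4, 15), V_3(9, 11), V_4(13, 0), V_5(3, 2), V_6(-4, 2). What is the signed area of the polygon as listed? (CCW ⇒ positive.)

-173.5

Apply the shoelace formula: 2A = Σ (x_i·y_{i+1} − x_{i+1}·y_i), indices taken mod 6.
V_1→V_2: (-5)(15) − (-4)(7) = -47
V_2→V_3: (-4)(11) − (9)(15) = -179
V_3→V_4: (9)(0) − (13)(11) = -143
V_4→V_5: (13)(2) − (3)(0) = 26
V_5→V_6: (3)(2) − (-4)(2) = 14
V_6→V_1: (-4)(7) − (-5)(2) = -18
Σ = -347
Signed area = Σ/2 = -173.5 (negative ⇒ clockwise traversal).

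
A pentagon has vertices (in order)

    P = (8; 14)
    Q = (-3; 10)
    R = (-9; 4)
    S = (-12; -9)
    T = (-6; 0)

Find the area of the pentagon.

95.5

Σ = (122) + (78) + (129) + (-54) + (-84) = 191
Area = |Σ|/2 = 95.5.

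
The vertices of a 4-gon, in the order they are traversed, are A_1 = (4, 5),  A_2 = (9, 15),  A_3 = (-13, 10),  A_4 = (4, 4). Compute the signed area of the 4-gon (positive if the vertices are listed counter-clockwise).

Σ = (15) + (285) + (-92) + (4) = 212
Signed area = Σ/2 = 106 (positive ⇒ counter-clockwise traversal).

106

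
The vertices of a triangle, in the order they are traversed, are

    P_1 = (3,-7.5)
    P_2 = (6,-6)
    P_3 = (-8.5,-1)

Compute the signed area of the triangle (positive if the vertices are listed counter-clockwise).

Cross-terms: 27, -57, 66.75  ⇒  Σ = 36.75
Signed area = Σ/2 = 18.375 (positive ⇒ counter-clockwise traversal).

18.375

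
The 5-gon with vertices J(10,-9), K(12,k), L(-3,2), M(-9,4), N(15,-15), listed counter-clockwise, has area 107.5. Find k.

The doubled signed area Σ (x_i y_{i+1} − x_{i+1} y_i) is linear in k.
With k=0 it equals 228; the coefficient of k is 13 (from the two edges through K).
So 13·k + 228 = 2·107.5 = 215 ⇒ k = -1.

-1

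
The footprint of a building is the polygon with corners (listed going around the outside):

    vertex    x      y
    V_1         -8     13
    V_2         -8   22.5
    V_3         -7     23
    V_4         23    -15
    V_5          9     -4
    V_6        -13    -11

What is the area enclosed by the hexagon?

445.75

Apply the shoelace (surveyor's) formula: 2A = Σ (x_i·y_{i+1} − x_{i+1}·y_i), indices taken mod 6.
Σ = (-76) + (-26.5) + (-424) + (43) + (-151) + (-257) = -891.5
Area = |Σ|/2 = 445.75.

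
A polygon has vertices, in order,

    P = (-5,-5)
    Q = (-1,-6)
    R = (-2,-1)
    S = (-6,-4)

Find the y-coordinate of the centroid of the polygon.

-149/39

Apply the shoelace formula. First the cross-terms c_i = x_i·y_{i+1} − x_{i+1}·y_i:
  25, -11, 2, 10  ⇒  2A = 26, A = 13.
Then Σ (y_i + y_{i+1})·c_i = -298, so ȳ = -298 / (6·13) = -149/39.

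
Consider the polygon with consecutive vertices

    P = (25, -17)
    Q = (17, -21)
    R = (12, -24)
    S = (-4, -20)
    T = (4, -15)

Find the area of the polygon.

140.5

Apply the surveyor's formula: 2A = Σ (x_i·y_{i+1} − x_{i+1}·y_i), indices taken mod 5.
P→Q: (25)(-21) − (17)(-17) = -236
Q→R: (17)(-24) − (12)(-21) = -156
R→S: (12)(-20) − (-4)(-24) = -336
S→T: (-4)(-15) − (4)(-20) = 140
T→P: (4)(-17) − (25)(-15) = 307
Σ = -281
Area = |Σ|/2 = 140.5.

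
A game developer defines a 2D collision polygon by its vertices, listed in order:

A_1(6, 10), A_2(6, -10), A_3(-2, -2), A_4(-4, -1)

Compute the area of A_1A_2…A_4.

96

Σ = (-120) + (-32) + (-6) + (-34) = -192
Area = |Σ|/2 = 96.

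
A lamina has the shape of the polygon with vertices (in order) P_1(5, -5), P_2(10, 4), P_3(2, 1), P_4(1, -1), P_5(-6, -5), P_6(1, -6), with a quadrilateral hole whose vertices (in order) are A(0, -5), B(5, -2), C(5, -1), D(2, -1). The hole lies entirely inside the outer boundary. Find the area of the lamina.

53.5

Outer boundary:
Apply the shoelace formula: 2A = Σ (x_i·y_{i+1} − x_{i+1}·y_i), indices taken mod 6.
P_1→P_2: (5)(4) − (10)(-5) = 70
P_2→P_3: (10)(1) − (2)(4) = 2
P_3→P_4: (2)(-1) − (1)(1) = -3
P_4→P_5: (1)(-5) − (-6)(-1) = -11
P_5→P_6: (-6)(-6) − (1)(-5) = 41
P_6→P_1: (1)(-5) − (5)(-6) = 25
Σ = 124
Area = |Σ|/2 = 62.
Hole:
Apply the shoelace formula: 2A = Σ (x_i·y_{i+1} − x_{i+1}·y_i), indices taken mod 4.
A→B: (0)(-2) − (5)(-5) = 25
B→C: (5)(-1) − (5)(-2) = 5
C→D: (5)(-1) − (2)(-1) = -3
D→A: (2)(-5) − (0)(-1) = -10
Σ = 17
Area = |Σ|/2 = 8.5.
Net area = 62 − 8.5 = 53.5.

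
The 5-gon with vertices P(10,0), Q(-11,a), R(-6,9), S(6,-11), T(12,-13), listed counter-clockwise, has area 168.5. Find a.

15

Write out the shoelace sum; only the two edges meeting at Q involve a:
2·Area = [(10·a − (-11)·0) + ((-11)·9 − (-6)·a)] + 196
       = 16·a + 97 = 337
⇒ a = 15.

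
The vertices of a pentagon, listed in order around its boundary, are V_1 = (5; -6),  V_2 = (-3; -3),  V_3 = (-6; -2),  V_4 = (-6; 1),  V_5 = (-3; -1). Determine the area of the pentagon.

Apply the shoelace (surveyor's) formula: 2A = Σ (x_i·y_{i+1} − x_{i+1}·y_i), indices taken mod 5.
Σ = (-33) + (-12) + (-18) + (9) + (23) = -31
Area = |Σ|/2 = 15.5.

15.5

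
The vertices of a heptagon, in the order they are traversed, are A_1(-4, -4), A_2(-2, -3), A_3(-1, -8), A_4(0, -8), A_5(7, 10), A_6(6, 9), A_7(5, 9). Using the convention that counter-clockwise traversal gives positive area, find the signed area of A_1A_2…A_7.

A_1→A_2: (-4)(-3) − (-2)(-4) = 4
A_2→A_3: (-2)(-8) − (-1)(-3) = 13
A_3→A_4: (-1)(-8) − (0)(-8) = 8
A_4→A_5: (0)(10) − (7)(-8) = 56
A_5→A_6: (7)(9) − (6)(10) = 3
A_6→A_7: (6)(9) − (5)(9) = 9
A_7→A_1: (5)(-4) − (-4)(9) = 16
Σ = 109
Signed area = Σ/2 = 54.5 (positive ⇒ counter-clockwise traversal).

54.5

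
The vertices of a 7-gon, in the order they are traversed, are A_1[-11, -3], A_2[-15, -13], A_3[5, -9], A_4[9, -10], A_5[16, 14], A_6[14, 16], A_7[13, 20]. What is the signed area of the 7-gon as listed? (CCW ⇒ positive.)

A_1→A_2: (-11)(-13) − (-15)(-3) = 98
A_2→A_3: (-15)(-9) − (5)(-13) = 200
A_3→A_4: (5)(-10) − (9)(-9) = 31
A_4→A_5: (9)(14) − (16)(-10) = 286
A_5→A_6: (16)(16) − (14)(14) = 60
A_6→A_7: (14)(20) − (13)(16) = 72
A_7→A_1: (13)(-3) − (-11)(20) = 181
Σ = 928
Signed area = Σ/2 = 464 (positive ⇒ counter-clockwise traversal).

464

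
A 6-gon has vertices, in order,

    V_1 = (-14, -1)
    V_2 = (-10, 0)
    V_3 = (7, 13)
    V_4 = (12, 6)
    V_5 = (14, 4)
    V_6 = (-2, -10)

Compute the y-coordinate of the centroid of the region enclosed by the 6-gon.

Apply the shoelace formula. First the cross-terms c_i = x_i·y_{i+1} − x_{i+1}·y_i:
  -10, -130, -114, -36, -132, -138  ⇒  2A = -560, A = -280.
Then Σ (y_i + y_{i+1})·c_i = -1896, so ȳ = -1896 / (6·(-280)) = 79/70.

79/70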